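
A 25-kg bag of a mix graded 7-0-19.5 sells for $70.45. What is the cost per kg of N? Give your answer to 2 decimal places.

$40.26 per kg N

N in bag = 25 × 7% = 1.75 kg.
Cost per kg N = $70.45 / 1.75 = $40.2571.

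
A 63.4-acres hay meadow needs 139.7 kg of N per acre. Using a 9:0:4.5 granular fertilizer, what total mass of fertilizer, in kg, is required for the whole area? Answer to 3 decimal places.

98410.889 kg

Product per acre = 139.7 / 9% = 1552.22 kg.
Total product = 1552.22 × 63.4 = 98410.8889 kg.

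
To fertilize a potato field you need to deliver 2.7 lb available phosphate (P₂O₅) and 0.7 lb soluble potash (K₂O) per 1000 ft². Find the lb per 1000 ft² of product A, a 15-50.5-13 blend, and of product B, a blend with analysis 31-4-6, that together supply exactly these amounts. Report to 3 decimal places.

With a, b = lb per 1000 ft² of product A and product B:
P₂O₅: 0.505·a + 0.04·b = 2.7
K₂O: 0.13·a + 0.06·b = 0.7
Eliminate b: (row1) − 0.04/0.06·(row2) → 0.418333·a = 2.23333, so a = 5.33865.
Then b = (0.7 − 0.13·5.33865) / 0.06 = 0.0996016.

5.339 lb product A, 0.100 lb product B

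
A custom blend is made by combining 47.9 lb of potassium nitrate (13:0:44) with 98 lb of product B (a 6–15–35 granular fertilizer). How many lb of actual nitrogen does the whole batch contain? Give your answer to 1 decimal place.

N mass = 13%×47.9 + 6%×98 = 12.107 lb.

12.1 lb N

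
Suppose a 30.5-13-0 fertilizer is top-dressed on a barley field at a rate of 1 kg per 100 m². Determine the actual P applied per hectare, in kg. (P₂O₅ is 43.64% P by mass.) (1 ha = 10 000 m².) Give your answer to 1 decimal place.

P₂O₅ per 100 m² = 1 × 13% = 0.13 kg.
Elemental P = 0.13 × 0.4364 = 0.056732 kg per 100 m².
Convert to per hectare: 0.056732 × 100 = 5.6732 kg.

5.7 kg P per hectare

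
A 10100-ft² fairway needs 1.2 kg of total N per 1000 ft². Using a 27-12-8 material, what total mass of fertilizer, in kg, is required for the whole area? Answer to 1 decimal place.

Product per 1000 ft² = 1.2 / 27% = 4.44444 kg.
Total product = 4.44444 × 10100 / 1000 = 44.8889 kg.

44.9 kg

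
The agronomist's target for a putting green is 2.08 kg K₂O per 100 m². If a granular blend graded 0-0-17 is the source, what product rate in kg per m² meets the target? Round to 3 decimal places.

Product per 100 m² = 2.08 / 17% = 12.2353 kg.
Convert to per m²: 12.2353 × 0.01 = 0.122353 kg.

0.122 kg of product per sq m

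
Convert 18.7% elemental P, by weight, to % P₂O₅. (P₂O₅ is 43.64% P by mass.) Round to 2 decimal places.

%P₂O₅ = 18.7 / 0.4364 = 42.8506%.

42.85% P₂O₅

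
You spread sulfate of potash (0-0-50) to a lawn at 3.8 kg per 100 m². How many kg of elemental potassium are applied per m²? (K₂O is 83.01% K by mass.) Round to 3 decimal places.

0.016 kg K per sq m

K₂O per 100 m² = 3.8 × 50% = 1.9 kg.
Elemental K = 1.9 × 0.8301 = 1.57719 kg per 100 m².
Convert to per m²: 1.57719 × 0.01 = 0.0157719 kg.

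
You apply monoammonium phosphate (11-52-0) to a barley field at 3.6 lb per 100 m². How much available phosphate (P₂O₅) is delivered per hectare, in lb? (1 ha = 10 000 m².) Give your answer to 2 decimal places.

P₂O₅ per 100 m² = 3.6 × 52% = 1.872 lb.
Convert to per hectare: 1.872 × 100 = 187.2 lb.

187.20 lb P₂O₅ per hectare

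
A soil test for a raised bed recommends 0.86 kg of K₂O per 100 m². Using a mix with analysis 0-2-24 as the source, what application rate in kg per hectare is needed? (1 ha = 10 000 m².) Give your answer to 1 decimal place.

Product per 100 m² = 0.86 / 24% = 3.58333 kg.
Convert to per hectare: 3.58333 × 100 = 358.333 kg.

358.3 kg of product per hectare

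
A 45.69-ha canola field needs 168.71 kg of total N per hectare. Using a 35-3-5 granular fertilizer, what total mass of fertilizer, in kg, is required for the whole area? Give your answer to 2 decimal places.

22023.89 kg

Product per hectare = 168.71 / 35% = 482.029 kg.
Total product = 482.029 × 45.69 = 22023.885 kg.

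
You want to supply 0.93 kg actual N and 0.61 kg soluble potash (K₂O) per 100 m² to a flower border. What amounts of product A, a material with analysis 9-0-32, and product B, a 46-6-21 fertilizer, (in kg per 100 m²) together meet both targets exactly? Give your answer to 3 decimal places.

Per-100 m² balance (a = product A, b = product B):
N: 0.09·a + 0.46·b = 0.93
K₂O: 0.32·a + 0.21·b = 0.61
Eliminate a: (row1) − 0.09/0.32·(row2) → 0.400938·b = 0.758438, so b = 1.89166.
Back-substitute: a = (0.93 − 0.46·1.89166) / 0.09 = 0.664848.

0.665 kg product A, 1.892 kg product B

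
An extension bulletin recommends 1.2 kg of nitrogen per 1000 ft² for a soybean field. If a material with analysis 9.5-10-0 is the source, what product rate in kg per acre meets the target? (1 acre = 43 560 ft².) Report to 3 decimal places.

550.232 kg of product per acre

Product per 1000 ft² = 1.2 / 9.5% = 12.6316 kg.
Convert to per acre: 12.6316 × 43.56 = 550.2316 kg.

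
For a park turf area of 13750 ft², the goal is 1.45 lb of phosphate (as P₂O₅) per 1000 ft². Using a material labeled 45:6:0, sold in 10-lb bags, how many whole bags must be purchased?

Product per 1000 ft² = 1.45 / 6% = 24.1667 lb.
Total product = 24.1667 × 13750 / 1000 = 332.292 lb.
Bags = ⌈332.292 / 10⌉ = 34.

34 bags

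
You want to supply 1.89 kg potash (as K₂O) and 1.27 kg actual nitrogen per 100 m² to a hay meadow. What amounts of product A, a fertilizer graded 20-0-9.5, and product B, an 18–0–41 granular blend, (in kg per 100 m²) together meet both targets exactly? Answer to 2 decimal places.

With a, b = kg per 100 m² of product A and product B:
K₂O: 0.095·a + 0.41·b = 1.89
N: 0.2·a + 0.18·b = 1.27
Eliminate b: (row1) − 0.41/0.18·(row2) → -0.360556·a = -1.00278, so a = 2.7812.
Then b = (1.27 − 0.2·2.7812) / 0.18 = 3.96533.

2.78 kg product A, 3.97 kg product B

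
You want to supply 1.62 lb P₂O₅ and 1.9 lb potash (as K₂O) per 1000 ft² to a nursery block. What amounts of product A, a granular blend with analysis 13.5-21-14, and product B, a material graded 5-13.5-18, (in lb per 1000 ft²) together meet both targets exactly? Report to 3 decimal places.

1.857 lb product A, 9.111 lb product B

Per-1000 ft² balance (a = product A, b = product B):
P₂O₅: 0.21·a + 0.135·b = 1.62
K₂O: 0.14·a + 0.18·b = 1.9
Eliminate a: (row1) − 0.21/0.14·(row2) → -0.135·b = -1.23, so b = 9.11111.
Back-substitute: a = (1.62 − 0.135·9.11111) / 0.21 = 1.85714.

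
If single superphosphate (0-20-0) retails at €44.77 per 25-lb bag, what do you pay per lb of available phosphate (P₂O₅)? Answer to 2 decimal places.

€8.95 per lb P₂O₅

P₂O₅ in bag = 25 × 20% = 5 lb.
Cost per lb P₂O₅ = €44.77 / 5 = €8.9540.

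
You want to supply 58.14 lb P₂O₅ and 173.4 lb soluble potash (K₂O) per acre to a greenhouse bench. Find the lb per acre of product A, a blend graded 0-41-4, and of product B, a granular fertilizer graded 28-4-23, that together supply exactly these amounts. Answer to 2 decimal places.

With a, b = lb per acre of product A and product B:
P₂O₅: 0.41·a + 0.04·b = 58.14
K₂O: 0.04·a + 0.23·b = 173.4
Eliminate a: (row1) − 0.41/0.04·(row2) → -2.3175·b = -1719.21, so b = 741.838.
Back-substitute: a = (58.14 − 0.04·741.838) / 0.41 = 69.4304.

69.43 lb product A, 741.84 lb product B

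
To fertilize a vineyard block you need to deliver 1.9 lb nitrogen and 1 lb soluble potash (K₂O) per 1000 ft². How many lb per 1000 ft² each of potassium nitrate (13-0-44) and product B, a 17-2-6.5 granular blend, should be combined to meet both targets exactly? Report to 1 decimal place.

0.7 lb potassium nitrate, 10.6 lb product B

Let a = lb of potassium nitrate, b = lb of product B (per 1000 ft²).
N: 0.13·a + 0.17·b = 1.9
K₂O: 0.44·a + 0.065·b = 1
Eliminate a: (row1) − 0.13/0.44·(row2) → 0.150795·b = 1.60455, so b = 10.6405.
Back-substitute: a = (1.9 − 0.17·10.6405) / 0.13 = 0.700829.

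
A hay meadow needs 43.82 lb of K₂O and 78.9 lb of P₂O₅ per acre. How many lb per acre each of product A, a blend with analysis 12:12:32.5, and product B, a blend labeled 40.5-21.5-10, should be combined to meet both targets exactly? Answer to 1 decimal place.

With a, b = lb per acre of product A and product B:
K₂O: 0.325·a + 0.1·b = 43.82
P₂O₅: 0.12·a + 0.215·b = 78.9
Eliminate a: (row1) − 0.325/0.12·(row2) → -0.482292·b = -169.868, so b = 352.209.
Back-substitute: a = (43.82 − 0.1·352.209) / 0.325 = 26.4587.

26.5 lb product A, 352.2 lb product B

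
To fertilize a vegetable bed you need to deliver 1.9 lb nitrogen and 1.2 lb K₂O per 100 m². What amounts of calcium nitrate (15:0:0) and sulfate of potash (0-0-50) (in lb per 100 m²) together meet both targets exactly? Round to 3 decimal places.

12.667 lb calcium nitrate, 2.400 lb sulfate of potash

Per-100 m² balance (a = calcium nitrate, b = sulfate of potash):
N: 0.15·a + 0·b = 1.9
K₂O: 0·a + 0.5·b = 1.2
Solving simultaneously: a = 12.6667, b = 2.4.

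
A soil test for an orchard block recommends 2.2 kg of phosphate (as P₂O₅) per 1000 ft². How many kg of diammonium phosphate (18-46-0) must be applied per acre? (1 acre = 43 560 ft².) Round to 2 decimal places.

208.33 kg of product per acre

Product per 1000 ft² = 2.2 / 46% = 4.78261 kg.
Convert to per acre: 4.78261 × 43.56 = 208.3304 kg.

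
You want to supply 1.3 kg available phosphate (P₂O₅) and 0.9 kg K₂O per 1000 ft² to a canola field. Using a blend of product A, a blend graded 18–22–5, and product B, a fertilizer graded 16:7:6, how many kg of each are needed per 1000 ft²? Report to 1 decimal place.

1.5 kg product A, 13.7 kg product B

With a, b = kg per 1000 ft² of product A and product B:
P₂O₅: 0.22·a + 0.07·b = 1.3
K₂O: 0.05·a + 0.06·b = 0.9
Eliminate a: (row1) − 0.22/0.05·(row2) → -0.194·b = -2.66, so b = 13.7113.
Back-substitute: a = (1.3 − 0.07·13.7113) / 0.22 = 1.54639.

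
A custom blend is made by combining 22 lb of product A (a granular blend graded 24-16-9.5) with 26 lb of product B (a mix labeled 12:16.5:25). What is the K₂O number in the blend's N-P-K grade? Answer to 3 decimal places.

17.896% K₂O

Total mass = 22 + 26 = 48 lb.
K₂O mass = 9.5%×22 + 25%×26 = 8.59 lb.
% K₂O = 8.59 / 48 = 17.8958%.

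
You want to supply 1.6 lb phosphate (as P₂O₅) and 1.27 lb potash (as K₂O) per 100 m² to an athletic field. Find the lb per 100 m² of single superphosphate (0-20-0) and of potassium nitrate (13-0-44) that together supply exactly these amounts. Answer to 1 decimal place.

With a, b = lb per 100 m² of single superphosphate and potassium nitrate:
P₂O₅: 0.2·a + 0·b = 1.6
K₂O: 0·a + 0.44·b = 1.27
Solving simultaneously: a = 8, b = 2.88636.

8.0 lb single superphosphate, 2.9 lb potassium nitrate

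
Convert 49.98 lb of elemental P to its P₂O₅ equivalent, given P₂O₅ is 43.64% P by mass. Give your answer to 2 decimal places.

P₂O₅ = 49.98 / 0.4364 = 114.528 lb.

114.53 lb P₂O₅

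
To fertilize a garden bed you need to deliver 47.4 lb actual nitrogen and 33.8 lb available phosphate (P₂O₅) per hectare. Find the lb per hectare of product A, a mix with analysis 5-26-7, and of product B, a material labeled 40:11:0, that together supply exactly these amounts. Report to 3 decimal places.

84.325 lb product A, 107.959 lb product B

Let a = lb of product A, b = lb of product B (per hectare).
N: 0.05·a + 0.4·b = 47.4
P₂O₅: 0.26·a + 0.11·b = 33.8
Eliminate b: (row1) − 0.4/0.11·(row2) → -0.895455·a = -75.5091, so a = 84.3249.
Then b = (33.8 − 0.26·84.3249) / 0.11 = 107.9594.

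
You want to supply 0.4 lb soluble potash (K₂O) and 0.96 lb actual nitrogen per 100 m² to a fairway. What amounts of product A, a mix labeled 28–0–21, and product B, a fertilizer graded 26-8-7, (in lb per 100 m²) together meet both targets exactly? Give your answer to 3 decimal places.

With a, b = lb per 100 m² of product A and product B:
K₂O: 0.21·a + 0.07·b = 0.4
N: 0.28·a + 0.26·b = 0.96
Solving simultaneously: a = 1.05143, b = 2.56.

1.051 lb product A, 2.560 lb product B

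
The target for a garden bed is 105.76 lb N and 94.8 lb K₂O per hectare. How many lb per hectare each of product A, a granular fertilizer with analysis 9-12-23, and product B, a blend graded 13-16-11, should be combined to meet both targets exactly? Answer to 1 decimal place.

34.5 lb product A, 789.6 lb product B

With a, b = lb per hectare of product A and product B:
N: 0.09·a + 0.13·b = 105.76
K₂O: 0.23·a + 0.11·b = 94.8
From row1: a = (105.76 − 0.13·b) / 0.09.
Into row2: 0.23·(105.76 − 0.13·b)/0.09 + 0.11·b = 94.8 → b = 789.64, a = 34.52.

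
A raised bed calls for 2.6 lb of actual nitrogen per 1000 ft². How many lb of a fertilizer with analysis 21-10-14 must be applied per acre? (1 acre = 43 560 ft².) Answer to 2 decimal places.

539.31 lb of product per acre

Product per 1000 ft² = 2.6 / 21% = 12.381 lb.
Convert to per acre: 12.381 × 43.56 = 539.314 lb.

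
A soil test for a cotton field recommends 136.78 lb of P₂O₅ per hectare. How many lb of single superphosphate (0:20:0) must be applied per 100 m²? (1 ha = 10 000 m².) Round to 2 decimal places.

Product per hectare = 136.78 / 20% = 683.9 lb.
Convert to per 100 m²: 683.9 × 0.01 = 6.839 lb.

6.84 lb of product per hundred sq m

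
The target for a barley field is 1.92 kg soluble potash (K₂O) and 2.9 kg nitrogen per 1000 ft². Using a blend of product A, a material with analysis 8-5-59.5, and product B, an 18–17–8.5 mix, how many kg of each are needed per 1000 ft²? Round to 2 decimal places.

0.99 kg product A, 15.67 kg product B

Per-1000 ft² balance (a = product A, b = product B):
K₂O: 0.595·a + 0.085·b = 1.92
N: 0.08·a + 0.18·b = 2.9
Eliminate b: (row1) − 0.085/0.18·(row2) → 0.557222·a = 0.550556, so a = 0.988036.
Then b = (2.9 − 0.08·0.988036) / 0.18 = 15.672.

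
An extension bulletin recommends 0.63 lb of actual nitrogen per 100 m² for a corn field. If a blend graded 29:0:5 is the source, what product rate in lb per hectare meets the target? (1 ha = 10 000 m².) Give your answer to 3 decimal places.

217.241 lb of product per hectare

Product per 100 m² = 0.63 / 29% = 2.17241 lb.
Convert to per hectare: 2.17241 × 100 = 217.2414 lb.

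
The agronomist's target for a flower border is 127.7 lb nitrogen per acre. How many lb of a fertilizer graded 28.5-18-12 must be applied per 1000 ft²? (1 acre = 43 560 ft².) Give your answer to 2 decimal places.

Product per acre = 127.7 / 28.5% = 448.07 lb.
Convert to per 1000 ft²: 448.07 × 0.0229568 = 10.2863 lb.

10.29 lb of product per thousand sq ft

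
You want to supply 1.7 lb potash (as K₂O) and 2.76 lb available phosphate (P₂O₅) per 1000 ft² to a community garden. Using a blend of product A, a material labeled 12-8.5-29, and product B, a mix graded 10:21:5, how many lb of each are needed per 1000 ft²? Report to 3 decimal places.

3.866 lb product A, 11.578 lb product B

With a, b = lb per 1000 ft² of product A and product B:
K₂O: 0.29·a + 0.05·b = 1.7
P₂O₅: 0.085·a + 0.21·b = 2.76
Eliminate a: (row1) − 0.29/0.085·(row2) → -0.666471·b = -7.71647, so b = 11.5781.
Back-substitute: a = (1.7 − 0.05·11.5781) / 0.29 = 3.86584.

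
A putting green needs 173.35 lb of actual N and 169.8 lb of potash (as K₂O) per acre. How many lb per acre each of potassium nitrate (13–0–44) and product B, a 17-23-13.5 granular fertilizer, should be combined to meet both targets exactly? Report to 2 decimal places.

95.44 lb potassium nitrate, 946.72 lb product B

Let a = lb of potassium nitrate, b = lb of product B (per acre).
N: 0.13·a + 0.17·b = 173.35
K₂O: 0.44·a + 0.135·b = 169.8
From row1: a = (173.35 − 0.17·b) / 0.13.
Into row2: 0.44·(173.35 − 0.17·b)/0.13 + 0.135·b = 169.8 → b = 946.7249, a = 95.4367.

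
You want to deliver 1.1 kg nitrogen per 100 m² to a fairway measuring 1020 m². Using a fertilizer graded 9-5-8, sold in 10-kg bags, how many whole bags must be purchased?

Product per 100 m² = 1.1 / 9% = 12.2222 kg.
Total product = 12.2222 × 1020 / 100 = 124.667 kg.
Bags = ⌈124.667 / 10⌉ = 13.

13 bags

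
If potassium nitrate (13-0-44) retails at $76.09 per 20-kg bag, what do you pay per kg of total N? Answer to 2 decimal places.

N in bag = 20 × 13% = 2.6 kg.
Cost per kg N = $76.09 / 2.6 = $29.2654.

$29.27 per kg N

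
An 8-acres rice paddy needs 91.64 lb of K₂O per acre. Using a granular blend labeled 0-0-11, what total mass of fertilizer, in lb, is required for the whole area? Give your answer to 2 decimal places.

Product per acre = 91.64 / 11% = 833.091 lb.
Total product = 833.091 × 8 = 6664.727 lb.

6664.73 lb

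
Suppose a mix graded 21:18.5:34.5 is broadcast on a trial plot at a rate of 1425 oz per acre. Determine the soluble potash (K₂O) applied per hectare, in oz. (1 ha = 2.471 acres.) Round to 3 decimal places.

1214.805 oz K₂O per hectare

K₂O per acre = 1425 × 34.5% = 491.625 oz.
Convert to per hectare: 491.625 × 2.471 = 1214.8054 oz.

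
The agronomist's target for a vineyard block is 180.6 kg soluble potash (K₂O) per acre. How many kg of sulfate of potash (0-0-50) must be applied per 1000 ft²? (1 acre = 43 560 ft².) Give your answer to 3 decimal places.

8.292 kg of product per thousand sq ft

Product per acre = 180.6 / 50% = 361.2 kg.
Convert to per 1000 ft²: 361.2 × 0.0229568 = 8.29201 kg.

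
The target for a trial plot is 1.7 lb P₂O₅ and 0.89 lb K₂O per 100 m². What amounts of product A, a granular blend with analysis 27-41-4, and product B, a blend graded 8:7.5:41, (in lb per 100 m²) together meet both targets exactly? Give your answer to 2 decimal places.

3.82 lb product A, 1.80 lb product B

Let a = lb of product A, b = lb of product B (per 100 m²).
P₂O₅: 0.41·a + 0.075·b = 1.7
K₂O: 0.04·a + 0.41·b = 0.89
Eliminate a: (row1) − 0.41/0.04·(row2) → -4.1275·b = -7.4225, so b = 1.7983.
Back-substitute: a = (1.7 − 0.075·1.7983) / 0.41 = 3.81738.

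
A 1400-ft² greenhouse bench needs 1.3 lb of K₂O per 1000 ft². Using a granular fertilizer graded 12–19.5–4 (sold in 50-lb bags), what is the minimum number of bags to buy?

Product per 1000 ft² = 1.3 / 4% = 32.5 lb.
Total product = 32.5 × 1400 / 1000 = 45.5 lb.
Bags = ⌈45.5 / 50⌉ = 1.

1 bags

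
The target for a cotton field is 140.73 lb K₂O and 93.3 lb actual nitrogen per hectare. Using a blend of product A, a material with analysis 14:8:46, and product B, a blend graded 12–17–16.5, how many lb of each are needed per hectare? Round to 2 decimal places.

With a, b = lb per hectare of product A and product B:
K₂O: 0.46·a + 0.165·b = 140.73
N: 0.14·a + 0.12·b = 93.3
Solving simultaneously: a = 46.514, b = 723.234.

46.51 lb product A, 723.23 lb product B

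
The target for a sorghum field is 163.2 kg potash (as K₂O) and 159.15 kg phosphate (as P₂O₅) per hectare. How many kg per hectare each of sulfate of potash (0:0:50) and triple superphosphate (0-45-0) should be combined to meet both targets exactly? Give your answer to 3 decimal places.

Per-hectare balance (a = sulfate of potash, b = triple superphosphate):
K₂O: 0.5·a + 0·b = 163.2
P₂O₅: 0·a + 0.45·b = 159.15
Solving simultaneously: a = 326.4, b = 353.6667.

326.400 kg sulfate of potash, 353.667 kg triple superphosphate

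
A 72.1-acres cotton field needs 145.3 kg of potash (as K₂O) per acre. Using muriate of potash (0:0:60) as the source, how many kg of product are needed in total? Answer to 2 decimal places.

17460.22 kg

Product per acre = 145.3 / 60% = 242.167 kg.
Total product = 242.167 × 72.1 = 17460.217 kg.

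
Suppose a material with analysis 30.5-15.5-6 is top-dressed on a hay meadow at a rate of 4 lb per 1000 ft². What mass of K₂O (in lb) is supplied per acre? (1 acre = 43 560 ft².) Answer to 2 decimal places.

10.45 lb K₂O per acre

K₂O per 1000 ft² = 4 × 6% = 0.24 lb.
Convert to per acre: 0.24 × 43.56 = 10.4544 lb.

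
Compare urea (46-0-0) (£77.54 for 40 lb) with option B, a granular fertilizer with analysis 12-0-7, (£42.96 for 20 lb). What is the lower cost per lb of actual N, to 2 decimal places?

urea: N per bag = 40 × 46% = 18.4 lb; cost = 77.54 / 18.4 = £4.2141/lb N.
option B: N per bag = 20 × 12% = 2.4 lb; cost = 42.96 / 2.4 = £17.9000/lb N.
urea is cheaper.

£4.21 per lb N (urea)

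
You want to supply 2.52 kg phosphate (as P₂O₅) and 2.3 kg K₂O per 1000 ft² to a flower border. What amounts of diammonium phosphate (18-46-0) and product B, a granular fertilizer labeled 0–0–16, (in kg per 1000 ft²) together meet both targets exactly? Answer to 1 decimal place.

With a, b = kg per 1000 ft² of diammonium phosphate and product B:
P₂O₅: 0.46·a + 0·b = 2.52
K₂O: 0·a + 0.16·b = 2.3
Solving simultaneously: a = 5.47826, b = 14.375.

5.5 kg diammonium phosphate, 14.4 kg product B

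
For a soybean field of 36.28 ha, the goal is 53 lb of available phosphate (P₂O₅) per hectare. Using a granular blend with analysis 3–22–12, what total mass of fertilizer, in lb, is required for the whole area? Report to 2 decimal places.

8740.18 lb

Product per hectare = 53 / 22% = 240.909 lb.
Total product = 240.909 × 36.28 = 8740.182 lb.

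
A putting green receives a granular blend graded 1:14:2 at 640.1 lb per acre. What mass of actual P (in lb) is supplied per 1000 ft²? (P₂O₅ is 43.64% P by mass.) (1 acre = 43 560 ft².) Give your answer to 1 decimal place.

P₂O₅ per acre = 640.1 × 14% = 89.614 lb.
Elemental P = 89.614 × 0.4364 = 39.1075 lb per acre.
Convert to per 1000 ft²: 39.1075 × 0.0229568 = 0.897786 lb.

0.9 lb P per thousand sq ft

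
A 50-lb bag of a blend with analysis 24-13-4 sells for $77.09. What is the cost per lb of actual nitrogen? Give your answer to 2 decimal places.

$6.42 per lb N

N in bag = 50 × 24% = 12 lb.
Cost per lb N = $77.09 / 12 = $6.4242.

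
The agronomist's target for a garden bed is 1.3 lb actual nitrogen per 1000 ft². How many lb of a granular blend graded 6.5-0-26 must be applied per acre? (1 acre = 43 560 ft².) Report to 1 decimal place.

871.2 lb of product per acre

Product per 1000 ft² = 1.3 / 6.5% = 20 lb.
Convert to per acre: 20 × 43.56 = 871.2 lb.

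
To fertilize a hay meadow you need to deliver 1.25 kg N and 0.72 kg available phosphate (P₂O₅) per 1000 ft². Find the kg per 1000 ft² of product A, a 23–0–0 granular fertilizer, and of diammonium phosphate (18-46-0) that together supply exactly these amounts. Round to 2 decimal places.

4.21 kg product A, 1.57 kg diammonium phosphate

Let a = kg of product A, b = kg of diammonium phosphate (per 1000 ft²).
N: 0.23·a + 0.18·b = 1.25
P₂O₅: 0·a + 0.46·b = 0.72
Solving simultaneously: a = 4.20983, b = 1.56522.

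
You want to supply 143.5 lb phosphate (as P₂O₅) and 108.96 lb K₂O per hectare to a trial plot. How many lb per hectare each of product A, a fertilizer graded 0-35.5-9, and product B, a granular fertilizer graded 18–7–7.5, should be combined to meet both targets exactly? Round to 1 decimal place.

With a, b = lb per hectare of product A and product B:
P₂O₅: 0.355·a + 0.07·b = 143.5
K₂O: 0.09·a + 0.075·b = 108.96
Solving simultaneously: a = 154.258, b = 1267.69.

154.3 lb product A, 1267.7 lb product B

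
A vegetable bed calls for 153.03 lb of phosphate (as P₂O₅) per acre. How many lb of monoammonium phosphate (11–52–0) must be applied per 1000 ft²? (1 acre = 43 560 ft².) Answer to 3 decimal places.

6.756 lb of product per thousand sq ft

Product per acre = 153.03 / 52% = 294.288 lb.
Convert to per 1000 ft²: 294.288 × 0.0229568 = 6.75593 lb.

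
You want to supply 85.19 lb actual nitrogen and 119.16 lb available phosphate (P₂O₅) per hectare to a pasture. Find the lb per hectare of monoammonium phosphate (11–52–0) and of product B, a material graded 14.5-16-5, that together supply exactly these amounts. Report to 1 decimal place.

63.1 lb monoammonium phosphate, 539.6 lb product B

Let a = lb of monoammonium phosphate, b = lb of product B (per hectare).
N: 0.11·a + 0.145·b = 85.19
P₂O₅: 0.52·a + 0.16·b = 119.16
Eliminate a: (row1) − 0.11/0.52·(row2) → 0.111154·b = 59.9831, so b = 539.64.
Back-substitute: a = (85.19 − 0.145·539.64) / 0.11 = 63.1107.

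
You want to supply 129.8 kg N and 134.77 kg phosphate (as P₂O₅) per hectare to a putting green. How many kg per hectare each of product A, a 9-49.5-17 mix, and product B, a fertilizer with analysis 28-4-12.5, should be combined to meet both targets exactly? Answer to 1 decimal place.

Per-hectare balance (a = product A, b = product B):
N: 0.09·a + 0.28·b = 129.8
P₂O₅: 0.495·a + 0.04·b = 134.77
Solving simultaneously: a = 241.064, b = 386.087.

241.1 kg product A, 386.1 kg product B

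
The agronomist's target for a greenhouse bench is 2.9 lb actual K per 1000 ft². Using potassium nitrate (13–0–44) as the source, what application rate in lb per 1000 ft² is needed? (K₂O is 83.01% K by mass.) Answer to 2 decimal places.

7.94 lb of product per thousand sq ft

As K₂O: 2.9 / 0.8301 = 3.49355 lb per 1000 ft².
Product per 1000 ft² = 3.49355 / 44% = 7.9399 lb.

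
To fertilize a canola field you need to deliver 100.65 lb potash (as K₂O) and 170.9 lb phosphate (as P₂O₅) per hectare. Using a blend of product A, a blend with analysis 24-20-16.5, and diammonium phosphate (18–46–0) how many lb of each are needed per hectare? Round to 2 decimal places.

Let a = lb of product A, b = lb of diammonium phosphate (per hectare).
K₂O: 0.165·a + 0·b = 100.65
P₂O₅: 0.2·a + 0.46·b = 170.9
Solving simultaneously: a = 610, b = 106.304.

610.00 lb product A, 106.30 lb diammonium phosphate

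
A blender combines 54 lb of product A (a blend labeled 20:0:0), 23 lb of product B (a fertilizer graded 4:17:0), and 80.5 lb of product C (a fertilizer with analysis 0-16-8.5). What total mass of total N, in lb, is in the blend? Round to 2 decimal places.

N mass = 20%×54 + 4%×23 + 0%×80.5 = 11.72 lb.

11.72 lb N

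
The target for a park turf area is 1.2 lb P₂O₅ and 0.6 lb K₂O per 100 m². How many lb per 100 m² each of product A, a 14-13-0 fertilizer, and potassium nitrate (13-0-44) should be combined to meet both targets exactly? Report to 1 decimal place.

Let a = lb of product A, b = lb of potassium nitrate (per 100 m²).
P₂O₅: 0.13·a + 0·b = 1.2
K₂O: 0·a + 0.44·b = 0.6
Solving simultaneously: a = 9.23077, b = 1.36364.

9.2 lb product A, 1.4 lb potassium nitrate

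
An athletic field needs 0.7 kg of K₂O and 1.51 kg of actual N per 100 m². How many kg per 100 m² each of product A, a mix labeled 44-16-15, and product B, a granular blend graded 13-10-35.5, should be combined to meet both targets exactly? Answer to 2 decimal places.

3.26 kg product A, 0.60 kg product B

Let a = kg of product A, b = kg of product B (per 100 m²).
K₂O: 0.15·a + 0.355·b = 0.7
N: 0.44·a + 0.13·b = 1.51
Solving simultaneously: a = 3.25567, b = 0.596196.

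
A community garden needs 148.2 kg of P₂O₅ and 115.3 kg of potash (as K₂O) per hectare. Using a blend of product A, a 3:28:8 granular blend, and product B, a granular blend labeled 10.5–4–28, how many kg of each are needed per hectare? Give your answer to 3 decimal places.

490.479 kg product A, 271.649 kg product B

Let a = kg of product A, b = kg of product B (per hectare).
P₂O₅: 0.28·a + 0.04·b = 148.2
K₂O: 0.08·a + 0.28·b = 115.3
Eliminate b: (row1) − 0.04/0.28·(row2) → 0.268571·a = 131.729, so a = 490.4787.
Then b = (115.3 − 0.08·490.4787) / 0.28 = 271.6489.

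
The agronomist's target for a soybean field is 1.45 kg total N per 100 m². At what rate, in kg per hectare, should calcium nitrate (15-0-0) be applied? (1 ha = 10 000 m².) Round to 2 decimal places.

966.67 kg of product per hectare

Product per 100 m² = 1.45 / 15% = 9.66667 kg.
Convert to per hectare: 9.66667 × 100 = 966.667 kg.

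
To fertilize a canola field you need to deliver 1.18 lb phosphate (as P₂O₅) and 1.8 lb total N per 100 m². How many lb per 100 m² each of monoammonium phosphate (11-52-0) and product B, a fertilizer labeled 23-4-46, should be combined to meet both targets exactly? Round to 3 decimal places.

1.731 lb monoammonium phosphate, 6.998 lb product B

Let a = lb of monoammonium phosphate, b = lb of product B (per 100 m²).
P₂O₅: 0.52·a + 0.04·b = 1.18
N: 0.11·a + 0.23·b = 1.8
From row1: a = (1.18 − 0.04·b) / 0.52.
Into row2: 0.11·(1.18 − 0.04·b)/0.52 + 0.23·b = 1.8 → b = 6.99826, a = 1.7309.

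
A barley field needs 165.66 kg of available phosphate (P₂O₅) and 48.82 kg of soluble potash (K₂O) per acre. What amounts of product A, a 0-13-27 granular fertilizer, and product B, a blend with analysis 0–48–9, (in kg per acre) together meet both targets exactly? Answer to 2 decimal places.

With a, b = kg per acre of product A and product B:
P₂O₅: 0.13·a + 0.48·b = 165.66
K₂O: 0.27·a + 0.09·b = 48.82
Eliminate b: (row1) − 0.48/0.09·(row2) → -1.31·a = -94.7133, so a = 72.3003.
Then b = (48.82 − 0.27·72.3003) / 0.09 = 325.544.

72.30 kg product A, 325.54 kg product B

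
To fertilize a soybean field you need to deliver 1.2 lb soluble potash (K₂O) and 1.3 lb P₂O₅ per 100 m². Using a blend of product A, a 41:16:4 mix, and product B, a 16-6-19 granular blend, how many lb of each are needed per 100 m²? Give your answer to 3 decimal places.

6.250 lb product A, 5.000 lb product B

Per-100 m² balance (a = product A, b = product B):
K₂O: 0.04·a + 0.19·b = 1.2
P₂O₅: 0.16·a + 0.06·b = 1.3
Solving simultaneously: a = 6.25, b = 5.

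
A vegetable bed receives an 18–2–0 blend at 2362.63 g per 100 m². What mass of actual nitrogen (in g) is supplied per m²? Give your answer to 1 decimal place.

nitrogen per 100 m² = 2362.63 × 18% = 425.273 g.
Convert to per m²: 425.273 × 0.01 = 4.25273 g.

4.3 g N per sq m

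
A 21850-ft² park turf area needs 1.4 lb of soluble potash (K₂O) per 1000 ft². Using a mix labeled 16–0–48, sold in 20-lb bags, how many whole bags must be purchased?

4 bags

Product per 1000 ft² = 1.4 / 48% = 2.91667 lb.
Total product = 2.91667 × 21850 / 1000 = 63.7292 lb.
Bags = ⌈63.7292 / 20⌉ = 4.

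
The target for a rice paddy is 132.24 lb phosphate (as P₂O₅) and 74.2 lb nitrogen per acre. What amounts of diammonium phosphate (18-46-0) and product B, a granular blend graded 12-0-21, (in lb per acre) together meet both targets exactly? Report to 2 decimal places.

287.48 lb diammonium phosphate, 187.12 lb product B

With a, b = lb per acre of diammonium phosphate and product B:
P₂O₅: 0.46·a + 0·b = 132.24
N: 0.18·a + 0.12·b = 74.2
Eliminate b: (row1) − 0/0.12·(row2) → 0.46·a = 132.24, so a = 287.478.
Then b = (74.2 − 0.18·287.478) / 0.12 = 187.116.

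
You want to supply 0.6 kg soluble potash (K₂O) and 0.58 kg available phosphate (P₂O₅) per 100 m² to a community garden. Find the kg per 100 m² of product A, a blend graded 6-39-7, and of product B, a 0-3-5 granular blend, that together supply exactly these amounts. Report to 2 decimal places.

Let a = kg of product A, b = kg of product B (per 100 m²).
K₂O: 0.07·a + 0.05·b = 0.6
P₂O₅: 0.39·a + 0.03·b = 0.58
Solving simultaneously: a = 0.632184, b = 11.1149.

0.63 kg product A, 11.11 kg product B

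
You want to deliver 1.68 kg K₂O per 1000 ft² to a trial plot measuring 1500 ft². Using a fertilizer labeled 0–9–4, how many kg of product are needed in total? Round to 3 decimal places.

63.000 kg

Product per 1000 ft² = 1.68 / 4% = 42 kg.
Total product = 42 × 1500 / 1000 = 63 kg.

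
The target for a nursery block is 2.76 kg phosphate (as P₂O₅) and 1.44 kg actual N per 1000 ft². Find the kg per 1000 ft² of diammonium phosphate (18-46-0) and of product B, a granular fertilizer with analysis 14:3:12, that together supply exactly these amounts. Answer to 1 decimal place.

5.8 kg diammonium phosphate, 2.8 kg product B

Per-1000 ft² balance (a = diammonium phosphate, b = product B):
P₂O₅: 0.46·a + 0.03·b = 2.76
N: 0.18·a + 0.14·b = 1.44
Solving simultaneously: a = 5.81695, b = 2.80678.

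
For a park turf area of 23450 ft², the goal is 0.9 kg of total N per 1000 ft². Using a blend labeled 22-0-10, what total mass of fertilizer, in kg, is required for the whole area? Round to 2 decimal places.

95.93 kg

Product per 1000 ft² = 0.9 / 22% = 4.09091 kg.
Total product = 4.09091 × 23450 / 1000 = 95.9318 kg.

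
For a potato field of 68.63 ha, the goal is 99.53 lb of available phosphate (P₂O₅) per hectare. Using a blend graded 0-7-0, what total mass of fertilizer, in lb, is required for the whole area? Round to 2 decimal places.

Product per hectare = 99.53 / 7% = 1421.86 lb.
Total product = 1421.86 × 68.63 = 97582.056 lb.

97582.06 lb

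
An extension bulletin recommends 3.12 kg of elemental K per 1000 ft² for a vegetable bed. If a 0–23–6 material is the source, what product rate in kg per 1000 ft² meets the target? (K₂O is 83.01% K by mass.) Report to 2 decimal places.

As K₂O: 3.12 / 0.8301 = 3.75858 kg per 1000 ft².
Product per 1000 ft² = 3.75858 / 6% = 62.6431 kg.

62.64 kg of product per thousand sq ft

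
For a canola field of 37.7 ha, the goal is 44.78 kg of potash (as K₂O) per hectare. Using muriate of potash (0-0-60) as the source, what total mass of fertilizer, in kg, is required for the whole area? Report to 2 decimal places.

Product per hectare = 44.78 / 60% = 74.6333 kg.
Total product = 74.6333 × 37.7 = 2813.677 kg.

2813.68 kg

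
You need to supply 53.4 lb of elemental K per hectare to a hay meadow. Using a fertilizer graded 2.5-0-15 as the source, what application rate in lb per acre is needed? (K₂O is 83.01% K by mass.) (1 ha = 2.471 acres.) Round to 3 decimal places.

As K₂O: 53.4 / 0.8301 = 64.3296 lb per hectare.
Product per hectare = 64.3296 / 15% = 428.864 lb.
Convert to per acre: 428.864 × 0.404694 = 173.5589 lb.

173.559 lb of product per acre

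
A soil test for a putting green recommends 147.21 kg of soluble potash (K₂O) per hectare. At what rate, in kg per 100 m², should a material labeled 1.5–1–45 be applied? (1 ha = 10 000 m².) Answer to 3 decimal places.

3.271 kg of product per hundred sq m

Product per hectare = 147.21 / 45% = 327.133 kg.
Convert to per 100 m²: 327.133 × 0.01 = 3.27133 kg.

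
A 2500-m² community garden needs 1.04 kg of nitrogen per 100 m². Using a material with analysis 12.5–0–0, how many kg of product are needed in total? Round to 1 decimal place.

208.0 kg

Product per 100 m² = 1.04 / 12.5% = 8.32 kg.
Total product = 8.32 × 2500 / 100 = 208 kg.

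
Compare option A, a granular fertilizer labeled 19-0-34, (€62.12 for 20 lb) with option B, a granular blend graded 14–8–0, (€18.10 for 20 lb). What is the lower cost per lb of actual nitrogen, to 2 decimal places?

option A: N per bag = 20 × 19% = 3.8 lb; cost = 62.12 / 3.8 = €16.3474/lb N.
option B: N per bag = 20 × 14% = 2.8 lb; cost = 18.10 / 2.8 = €6.4643/lb N.
option B is cheaper.

€6.46 per lb N (option B)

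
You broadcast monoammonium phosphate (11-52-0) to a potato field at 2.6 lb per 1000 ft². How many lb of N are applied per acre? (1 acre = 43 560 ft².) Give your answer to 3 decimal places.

nitrogen per 1000 ft² = 2.6 × 11% = 0.286 lb.
Convert to per acre: 0.286 × 43.56 = 12.4582 lb.

12.458 lb N per acre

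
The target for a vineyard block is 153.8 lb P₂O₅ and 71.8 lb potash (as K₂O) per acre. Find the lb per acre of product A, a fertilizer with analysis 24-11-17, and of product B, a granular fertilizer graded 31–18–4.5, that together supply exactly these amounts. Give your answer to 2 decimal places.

234.04 lb product A, 711.42 lb product B

Let a = lb of product A, b = lb of product B (per acre).
P₂O₅: 0.11·a + 0.18·b = 153.8
K₂O: 0.17·a + 0.045·b = 71.8
From row1: a = (153.8 − 0.18·b) / 0.11.
Into row2: 0.17·(153.8 − 0.18·b)/0.11 + 0.045·b = 71.8 → b = 711.423, a = 234.035.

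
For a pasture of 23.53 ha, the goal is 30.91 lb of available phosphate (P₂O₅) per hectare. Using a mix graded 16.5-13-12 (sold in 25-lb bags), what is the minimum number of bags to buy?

224 bags

Product per hectare = 30.91 / 13% = 237.769 lb.
Total product = 237.769 × 23.53 = 5594.71 lb.
Bags = ⌈5594.71 / 25⌉ = 224.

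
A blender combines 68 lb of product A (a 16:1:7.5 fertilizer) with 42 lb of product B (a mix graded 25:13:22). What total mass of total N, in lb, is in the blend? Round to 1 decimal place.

N mass = 16%×68 + 25%×42 = 21.38 lb.

21.4 lb N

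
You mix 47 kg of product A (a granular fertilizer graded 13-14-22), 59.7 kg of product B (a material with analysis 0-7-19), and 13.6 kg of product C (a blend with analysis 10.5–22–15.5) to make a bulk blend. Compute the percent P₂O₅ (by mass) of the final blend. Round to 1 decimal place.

11.4% P₂O₅

Total mass = 47 + 59.7 + 13.6 = 120.3 kg.
P₂O₅ mass = 14%×47 + 7%×59.7 + 22%×13.6 = 13.751 kg.
% P₂O₅ = 13.751 / 120.3 = 11.4306%.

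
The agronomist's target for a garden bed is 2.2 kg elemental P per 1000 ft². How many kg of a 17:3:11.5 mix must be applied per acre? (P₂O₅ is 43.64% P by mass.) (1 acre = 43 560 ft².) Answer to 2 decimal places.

7319.89 kg of product per acre

As P₂O₅: 2.2 / 0.4364 = 5.04125 kg per 1000 ft².
Product per 1000 ft² = 5.04125 / 3% = 168.042 kg.
Convert to per acre: 168.042 × 43.56 = 7319.89001 kg.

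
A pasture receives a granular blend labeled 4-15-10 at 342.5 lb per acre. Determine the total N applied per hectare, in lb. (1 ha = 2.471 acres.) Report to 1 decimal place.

nitrogen per acre = 342.5 × 4% = 13.7 lb.
Convert to per hectare: 13.7 × 2.471 = 33.8527 lb.

33.9 lb N per hectare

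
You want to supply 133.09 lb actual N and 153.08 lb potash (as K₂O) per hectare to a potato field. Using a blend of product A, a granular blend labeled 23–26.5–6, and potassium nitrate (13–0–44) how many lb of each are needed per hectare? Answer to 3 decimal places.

413.910 lb product A, 291.467 lb potassium nitrate

Per-hectare balance (a = product A, b = potassium nitrate):
N: 0.23·a + 0.13·b = 133.09
K₂O: 0.06·a + 0.44·b = 153.08
From row1: a = (133.09 − 0.13·b) / 0.23.
Into row2: 0.06·(133.09 − 0.13·b)/0.23 + 0.44·b = 153.08 → b = 291.4668, a = 413.9101.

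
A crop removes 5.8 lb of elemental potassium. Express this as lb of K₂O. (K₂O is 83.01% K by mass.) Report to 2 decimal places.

6.99 lb K₂O

K₂O = 5.8 / 0.8301 = 6.98711 lb.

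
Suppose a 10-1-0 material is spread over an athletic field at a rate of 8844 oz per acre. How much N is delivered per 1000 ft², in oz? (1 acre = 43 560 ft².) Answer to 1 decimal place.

nitrogen per acre = 8844 × 10% = 884.4 oz.
Convert to per 1000 ft²: 884.4 × 0.0229568 = 20.303 oz.

20.3 oz N per thousand sq ft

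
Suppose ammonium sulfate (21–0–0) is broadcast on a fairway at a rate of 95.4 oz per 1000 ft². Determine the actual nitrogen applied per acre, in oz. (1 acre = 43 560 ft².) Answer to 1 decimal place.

nitrogen per 1000 ft² = 95.4 × 21% = 20.034 oz.
Convert to per acre: 20.034 × 43.56 = 872.681 oz.

872.7 oz N per acre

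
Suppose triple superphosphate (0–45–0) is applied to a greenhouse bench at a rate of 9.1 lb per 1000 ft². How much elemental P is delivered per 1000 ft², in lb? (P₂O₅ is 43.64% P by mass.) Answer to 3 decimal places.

1.787 lb P per thousand sq ft

P₂O₅ per 1000 ft² = 9.1 × 45% = 4.095 lb.
Elemental P = 4.095 × 0.4364 = 1.78706 lb per 1000 ft².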